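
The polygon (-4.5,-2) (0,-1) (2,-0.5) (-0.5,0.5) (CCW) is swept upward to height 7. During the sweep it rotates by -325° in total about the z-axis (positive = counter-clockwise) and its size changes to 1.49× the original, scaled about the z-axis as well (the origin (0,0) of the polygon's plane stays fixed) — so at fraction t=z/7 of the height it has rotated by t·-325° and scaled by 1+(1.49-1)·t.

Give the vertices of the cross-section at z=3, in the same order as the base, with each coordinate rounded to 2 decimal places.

t = z/height = 3/7 = 0.428571
s = 1 + (scale-1)·z/height = 1 + (1.49-1)·3/7 = 1.210000
θ = twist·z/height = -325°·3/7 = -139.2857° = -2.430994 rad
cos θ = -0.757972, sin θ = -0.652287 (intermediates below are computed at full precision and shown rounded to 5 d.p.)
v1: (-4.5,-2) → rotate → (2.10630,4.45124) → ×s → (2.54862,5.38600) → (2.55,5.39)
v2: (0,-1) → rotate → (-0.65229,0.75797) → ×s → (-0.78927,0.91715) → (-0.79,0.92)
v3: (2,-0.5) → rotate → (-1.84209,-0.92559) → ×s → (-2.22893,-1.11996) → (-2.23,-1.12)
v4: (-0.5,0.5) → rotate → (0.70513,-0.05284) → ×s → (0.85321,-0.06394) → (0.85,-0.06)

Cross-section at z=3: (2.55,5.39) (-0.79,0.92) (-2.23,-1.12) (0.85,-0.06)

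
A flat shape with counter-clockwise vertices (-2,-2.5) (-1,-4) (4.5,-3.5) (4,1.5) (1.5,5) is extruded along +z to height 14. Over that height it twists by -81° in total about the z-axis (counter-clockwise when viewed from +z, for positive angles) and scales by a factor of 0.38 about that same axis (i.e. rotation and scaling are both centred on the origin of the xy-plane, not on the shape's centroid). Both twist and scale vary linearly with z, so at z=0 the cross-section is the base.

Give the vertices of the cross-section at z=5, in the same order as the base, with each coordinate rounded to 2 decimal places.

t = z/height = 5/14 = 0.357143
s = 1 + (scale-1)·z/height = 1 + (0.38-1)·5/14 = 0.778571
θ = twist·z/height = -81°·5/14 = -28.9286° = -0.504899 rad
cos θ = 0.875223, sin θ = -0.483719 (intermediates below are computed at full precision and shown rounded to 5 d.p.)
v1: (-2,-2.5) → rotate → (-2.95974,-1.22062) → ×s → (-2.30437,-0.95034) → (-2.30,-0.95)
v2: (-1,-4) → rotate → (-2.81010,-3.01717) → ×s → (-2.18786,-2.34909) → (-2.19,-2.35)
v3: (4.5,-3.5) → rotate → (2.24549,-5.24002) → ×s → (1.74827,-4.07973) → (1.75,-4.08)
v4: (4,1.5) → rotate → (4.22647,-0.62204) → ×s → (3.29061,-0.48430) → (3.29,-0.48)
v5: (1.5,5) → rotate → (3.73143,3.65054) → ×s → (2.90518,2.84221) → (2.91,2.84)

Cross-section at z=5: (-2.30,-0.95) (-2.19,-2.35) (1.75,-4.08) (3.29,-0.48) (2.91,2.84)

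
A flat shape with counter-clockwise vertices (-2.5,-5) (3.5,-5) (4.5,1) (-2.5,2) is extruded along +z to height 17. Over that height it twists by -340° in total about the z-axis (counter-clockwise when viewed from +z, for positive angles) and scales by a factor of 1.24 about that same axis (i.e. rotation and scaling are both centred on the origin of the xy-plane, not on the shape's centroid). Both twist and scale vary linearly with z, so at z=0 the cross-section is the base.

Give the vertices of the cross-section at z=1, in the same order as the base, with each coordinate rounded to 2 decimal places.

Cross-section at z=1: (-4.12,-3.90) (1.60,-5.98) (4.64,-0.61) (-1.69,2.77)

t = z/height = 1/17 = 0.0588235
s = 1 + (scale-1)·z/height = 1 + (1.24-1)·1/17 = 1.014118
θ = twist·z/height = -340°·1/17 = -20.0000° = -0.349066 rad
cos θ = 0.939693, sin θ = -0.342020 (intermediates below are computed at full precision and shown rounded to 5 d.p.)
v1: (-2.5,-5) → rotate → (-4.05933,-3.84341) → ×s → (-4.11664,-3.89767) → (-4.12,-3.90)
v2: (3.5,-5) → rotate → (1.57882,-5.89553) → ×s → (1.60111,-5.97876) → (1.60,-5.98)
v3: (4.5,1) → rotate → (4.57064,-0.59940) → ×s → (4.63516,-0.60786) → (4.64,-0.61)
v4: (-2.5,2) → rotate → (-1.66519,2.73444) → ×s → (-1.68870,2.77304) → (-1.69,2.77)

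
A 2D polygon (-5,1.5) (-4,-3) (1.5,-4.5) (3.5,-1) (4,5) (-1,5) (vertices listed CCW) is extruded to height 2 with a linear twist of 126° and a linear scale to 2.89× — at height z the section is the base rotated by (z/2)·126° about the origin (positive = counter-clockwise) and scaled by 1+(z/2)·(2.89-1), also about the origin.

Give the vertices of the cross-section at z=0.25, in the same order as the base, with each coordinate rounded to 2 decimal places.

Cross-section at z=0.25: (-6.45,0.11) (-3.75,-4.91) (3.29,-4.85) (4.50,-0.02) (3.08,7.29) (-2.87,5.61)

t = z/height = 0.25/2 = 0.125
s = 1 + (scale-1)·z/height = 1 + (2.89-1)·0.25/2 = 1.236250
θ = twist·z/height = 126°·0.25/2 = 15.7500° = 0.274889 rad
cos θ = 0.962455, sin θ = 0.271440 (intermediates below are computed at full precision and shown rounded to 5 d.p.)
v1: (-5,1.5) → rotate → (-5.21944,0.08648) → ×s → (-6.45253,0.10691) → (-6.45,0.11)
v2: (-4,-3) → rotate → (-3.03550,-3.97313) → ×s → (-3.75264,-4.91178) → (-3.75,-4.91)
v3: (1.5,-4.5) → rotate → (2.66516,-3.92389) → ×s → (3.29481,-4.85091) → (3.29,-4.85)
v4: (3.5,-1) → rotate → (3.64003,-0.01241) → ×s → (4.49999,-0.01535) → (4.50,-0.02)
v5: (4,5) → rotate → (2.49262,5.89804) → ×s → (3.08150,7.29145) → (3.08,7.29)
v6: (-1,5) → rotate → (-2.31966,4.54084) → ×s → (-2.86768,5.61361) → (-2.87,5.61)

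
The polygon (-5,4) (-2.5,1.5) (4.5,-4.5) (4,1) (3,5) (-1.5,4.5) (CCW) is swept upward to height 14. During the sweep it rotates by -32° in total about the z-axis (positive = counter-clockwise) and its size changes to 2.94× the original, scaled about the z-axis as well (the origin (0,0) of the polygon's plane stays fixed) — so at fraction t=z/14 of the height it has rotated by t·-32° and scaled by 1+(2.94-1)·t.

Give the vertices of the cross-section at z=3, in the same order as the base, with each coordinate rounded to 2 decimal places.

t = z/height = 3/14 = 0.214286
s = 1 + (scale-1)·z/height = 1 + (2.94-1)·3/14 = 1.415714
θ = twist·z/height = -32°·3/14 = -6.8571° = -0.119680 rad
cos θ = 0.992847, sin θ = -0.119394 (intermediates below are computed at full precision and shown rounded to 5 d.p.)
v1: (-5,4) → rotate → (-4.48666,4.56836) → ×s → (-6.35183,6.46749) → (-6.35,6.47)
v2: (-2.5,1.5) → rotate → (-2.30303,1.78776) → ×s → (-3.26043,2.53095) → (-3.26,2.53)
v3: (4.5,-4.5) → rotate → (3.93054,-5.00509) → ×s → (5.56452,-7.08577) → (5.56,-7.09)
v4: (4,1) → rotate → (4.09078,0.51527) → ×s → (5.79138,0.72948) → (5.79,0.73)
v5: (3,5) → rotate → (3.57551,4.60605) → ×s → (5.06190,6.52085) → (5.06,6.52)
v6: (-1.5,4.5) → rotate → (-0.95200,4.64690) → ×s → (-1.34775,6.57869) → (-1.35,6.58)

Cross-section at z=3: (-6.35,6.47) (-3.26,2.53) (5.56,-7.09) (5.79,0.73) (5.06,6.52) (-1.35,6.58)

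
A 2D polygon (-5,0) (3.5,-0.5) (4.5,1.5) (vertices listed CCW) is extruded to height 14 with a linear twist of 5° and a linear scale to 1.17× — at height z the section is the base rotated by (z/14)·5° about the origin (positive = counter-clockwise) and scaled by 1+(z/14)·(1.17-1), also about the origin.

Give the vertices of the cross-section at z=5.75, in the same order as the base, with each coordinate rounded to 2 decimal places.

Cross-section at z=5.75: (-5.35,-0.19) (3.76,-0.40) (4.75,1.78)

t = z/height = 5.75/14 = 0.410714
s = 1 + (scale-1)·z/height = 1 + (1.17-1)·5.75/14 = 1.069821
θ = twist·z/height = 5°·5.75/14 = 2.0536° = 0.035842 rad
cos θ = 0.999358, sin θ = 0.035834 (intermediates below are computed at full precision and shown rounded to 5 d.p.)
v1: (-5,0) → rotate → (-4.99679,-0.17917) → ×s → (-5.34567,-0.19168) → (-5.35,-0.19)
v2: (3.5,-0.5) → rotate → (3.51567,-0.37426) → ×s → (3.76114,-0.40039) → (3.76,-0.40)
v3: (4.5,1.5) → rotate → (4.44336,1.66029) → ×s → (4.75360,1.77621) → (4.75,1.78)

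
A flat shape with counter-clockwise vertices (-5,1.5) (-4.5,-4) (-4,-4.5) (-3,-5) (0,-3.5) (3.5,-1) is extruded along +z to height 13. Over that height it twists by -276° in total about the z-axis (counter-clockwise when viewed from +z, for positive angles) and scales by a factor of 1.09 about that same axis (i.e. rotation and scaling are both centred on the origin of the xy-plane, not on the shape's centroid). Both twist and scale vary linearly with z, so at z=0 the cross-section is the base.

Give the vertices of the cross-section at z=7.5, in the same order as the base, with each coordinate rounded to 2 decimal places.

Cross-section at z=7.5: (5.48,0.39) (2.93,5.61) (2.26,5.92) (1.09,6.04) (-1.31,3.44) (-3.82,-0.32)

t = z/height = 7.5/13 = 0.576923
s = 1 + (scale-1)·z/height = 1 + (1.09-1)·7.5/13 = 1.051923
θ = twist·z/height = -276°·7.5/13 = -159.2308° = -2.779101 rad
cos θ = -0.935016, sin θ = -0.354605 (intermediates below are computed at full precision and shown rounded to 5 d.p.)
v1: (-5,1.5) → rotate → (5.20699,0.37050) → ×s → (5.47735,0.38974) → (5.48,0.39)
v2: (-4.5,-4) → rotate → (2.78915,5.33579) → ×s → (2.93397,5.61284) → (2.93,5.61)
v3: (-4,-4.5) → rotate → (2.14434,5.62599) → ×s → (2.25568,5.91811) → (2.26,5.92)
v4: (-3,-5) → rotate → (1.03202,5.73890) → ×s → (1.08561,6.03688) → (1.09,6.04)
v5: (0,-3.5) → rotate → (-1.24112,3.27256) → ×s → (-1.30556,3.44248) → (-1.31,3.44)
v6: (3.5,-1) → rotate → (-3.62716,-0.30610) → ×s → (-3.81550,-0.32199) → (-3.82,-0.32)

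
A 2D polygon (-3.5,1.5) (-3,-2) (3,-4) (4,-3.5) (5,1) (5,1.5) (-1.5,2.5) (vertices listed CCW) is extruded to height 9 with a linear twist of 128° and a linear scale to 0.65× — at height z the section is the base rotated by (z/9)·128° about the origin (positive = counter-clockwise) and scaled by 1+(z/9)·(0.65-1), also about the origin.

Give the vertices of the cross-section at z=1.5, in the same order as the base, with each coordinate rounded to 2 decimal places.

t = z/height = 1.5/9 = 0.166667
s = 1 + (scale-1)·z/height = 1 + (0.65-1)·1.5/9 = 0.941667
θ = twist·z/height = 128°·1.5/9 = 21.3333° = 0.372337 rad
cos θ = 0.931480, sin θ = 0.363793 (intermediates below are computed at full precision and shown rounded to 5 d.p.)
v1: (-3.5,1.5) → rotate → (-3.80587,0.12394) → ×s → (-3.58386,0.11671) → (-3.58,0.12)
v2: (-3,-2) → rotate → (-2.06685,-2.95434) → ×s → (-1.94629,-2.78200) → (-1.95,-2.78)
v3: (3,-4) → rotate → (4.24961,-2.63454) → ×s → (4.00172,-2.48086) → (4.00,-2.48)
v4: (4,-3.5) → rotate → (4.99920,-1.80501) → ×s → (4.70758,-1.69971) → (4.71,-1.70)
v5: (5,1) → rotate → (4.29361,2.75045) → ×s → (4.04315,2.59000) → (4.04,2.59)
v6: (5,1.5) → rotate → (4.11171,3.21619) → ×s → (3.87186,3.02857) → (3.87,3.03)
v7: (-1.5,2.5) → rotate → (-2.30670,1.78301) → ×s → (-2.17214,1.67900) → (-2.17,1.68)

Cross-section at z=1.5: (-3.58,0.12) (-1.95,-2.78) (4.00,-2.48) (4.71,-1.70) (4.04,2.59) (3.87,3.03) (-2.17,1.68)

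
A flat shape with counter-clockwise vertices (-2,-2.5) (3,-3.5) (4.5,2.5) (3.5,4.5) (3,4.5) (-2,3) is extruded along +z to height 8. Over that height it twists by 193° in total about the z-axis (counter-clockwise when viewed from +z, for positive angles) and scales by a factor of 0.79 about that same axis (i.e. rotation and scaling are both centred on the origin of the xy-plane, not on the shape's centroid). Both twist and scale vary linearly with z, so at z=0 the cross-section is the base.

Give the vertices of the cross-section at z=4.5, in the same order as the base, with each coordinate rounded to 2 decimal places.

Cross-section at z=4.5: (2.65,-0.97) (2.08,3.49) (-3.35,3.06) (-4.74,1.66) (-4.60,1.24) (-1.95,-2.51)

t = z/height = 4.5/8 = 0.5625
s = 1 + (scale-1)·z/height = 1 + (0.79-1)·4.5/8 = 0.881875
θ = twist·z/height = 193°·4.5/8 = 108.5625° = 1.894773 rad
cos θ = -0.318339, sin θ = 0.947977 (intermediates below are computed at full precision and shown rounded to 5 d.p.)
v1: (-2,-2.5) → rotate → (3.00662,-1.10011) → ×s → (2.65146,-0.97016) → (2.65,-0.97)
v2: (3,-3.5) → rotate → (2.36290,3.95812) → ×s → (2.08378,3.49056) → (2.08,3.49)
v3: (4.5,2.5) → rotate → (-3.80247,3.47005) → ×s → (-3.35330,3.06015) → (-3.35,3.06)
v4: (3.5,4.5) → rotate → (-5.38008,1.88539) → ×s → (-4.74456,1.66268) → (-4.74,1.66)
v5: (3,4.5) → rotate → (-5.22091,1.41141) → ×s → (-4.60419,1.24468) → (-4.60,1.24)
v6: (-2,3) → rotate → (-2.20725,-2.85097) → ×s → (-1.94652,-2.51420) → (-1.95,-2.51)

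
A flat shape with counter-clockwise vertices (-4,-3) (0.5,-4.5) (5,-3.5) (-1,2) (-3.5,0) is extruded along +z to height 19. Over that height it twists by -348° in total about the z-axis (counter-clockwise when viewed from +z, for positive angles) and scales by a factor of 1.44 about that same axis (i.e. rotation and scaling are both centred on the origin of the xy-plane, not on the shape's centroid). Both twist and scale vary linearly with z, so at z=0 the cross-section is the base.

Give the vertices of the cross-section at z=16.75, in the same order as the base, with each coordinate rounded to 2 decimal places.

Cross-section at z=16.75: (0.01,-6.94) (5.42,-3.18) (8.05,2.65) (-3.05,0.55) (-2.91,-3.89)

t = z/height = 16.75/19 = 0.881579
s = 1 + (scale-1)·z/height = 1 + (1.44-1)·16.75/19 = 1.387895
θ = twist·z/height = -348°·16.75/19 = -306.7895° = -5.354486 rad
cos θ = 0.598876, sin θ = 0.800841 (intermediates below are computed at full precision and shown rounded to 5 d.p.)
v1: (-4,-3) → rotate → (0.00702,-5.00000) → ×s → (0.00974,-6.93947) → (0.01,-6.94)
v2: (0.5,-4.5) → rotate → (3.90322,-2.29452) → ×s → (5.41726,-3.18456) → (5.42,-3.18)
v3: (5,-3.5) → rotate → (5.79733,1.90814) → ×s → (8.04608,2.64830) → (8.05,2.65)
v4: (-1,2) → rotate → (-2.20056,0.39691) → ×s → (-3.05414,0.55087) → (-3.05,0.55)
v5: (-3.5,0) → rotate → (-2.09607,-2.80294) → ×s → (-2.90912,-3.89019) → (-2.91,-3.89)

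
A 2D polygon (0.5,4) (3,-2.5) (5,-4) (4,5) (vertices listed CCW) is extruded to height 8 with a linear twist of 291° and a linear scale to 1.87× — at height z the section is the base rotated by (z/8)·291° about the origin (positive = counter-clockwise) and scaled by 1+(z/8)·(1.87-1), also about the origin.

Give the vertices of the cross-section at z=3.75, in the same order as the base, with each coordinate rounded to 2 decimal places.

t = z/height = 3.75/8 = 0.46875
s = 1 + (scale-1)·z/height = 1 + (1.87-1)·3.75/8 = 1.407813
θ = twist·z/height = 291°·3.75/8 = 136.4063° = 2.380738 rad
cos θ = -0.724247, sin θ = 0.689541 (intermediates below are computed at full precision and shown rounded to 5 d.p.)
v1: (0.5,4) → rotate → (-3.12029,-2.55222) → ×s → (-4.39278,-3.59304) → (-4.39,-3.59)
v2: (3,-2.5) → rotate → (-0.44889,3.87924) → ×s → (-0.63195,5.46124) → (-0.63,5.46)
v3: (5,-4) → rotate → (-0.86307,6.34469) → ×s → (-1.21505,8.93214) → (-1.22,8.93)
v4: (4,5) → rotate → (-6.34469,-0.86307) → ×s → (-8.93214,-1.21505) → (-8.93,-1.22)

Cross-section at z=3.75: (-4.39,-3.59) (-0.63,5.46) (-1.22,8.93) (-8.93,-1.22)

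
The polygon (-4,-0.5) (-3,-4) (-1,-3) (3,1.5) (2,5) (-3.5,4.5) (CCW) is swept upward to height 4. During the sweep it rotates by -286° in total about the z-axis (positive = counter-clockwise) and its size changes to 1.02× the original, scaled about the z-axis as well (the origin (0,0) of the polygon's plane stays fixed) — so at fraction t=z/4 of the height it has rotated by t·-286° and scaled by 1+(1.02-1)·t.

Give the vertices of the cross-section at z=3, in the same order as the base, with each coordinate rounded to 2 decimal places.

t = z/height = 3/4 = 0.75
s = 1 + (scale-1)·z/height = 1 + (1.02-1)·3/4 = 1.015000
θ = twist·z/height = -286°·3/4 = -214.5000° = -3.743731 rad
cos θ = -0.824126, sin θ = 0.566406 (intermediates below are computed at full precision and shown rounded to 5 d.p.)
v1: (-4,-0.5) → rotate → (3.57971,-1.85356) → ×s → (3.63340,-1.88137) → (3.63,-1.88)
v2: (-3,-4) → rotate → (4.73800,1.59729) → ×s → (4.80907,1.62125) → (4.81,1.62)
v3: (-1,-3) → rotate → (2.52334,1.90597) → ×s → (2.56120,1.93456) → (2.56,1.93)
v4: (3,1.5) → rotate → (-3.32199,0.46303) → ×s → (-3.37182,0.46997) → (-3.37,0.47)
v5: (2,5) → rotate → (-4.48028,-2.98782) → ×s → (-4.54749,-3.03264) → (-4.55,-3.03)
v6: (-3.5,4.5) → rotate → (0.33561,-5.69099) → ×s → (0.34065,-5.77635) → (0.34,-5.78)

Cross-section at z=3: (3.63,-1.88) (4.81,1.62) (2.56,1.93) (-3.37,0.47) (-4.55,-3.03) (0.34,-5.78)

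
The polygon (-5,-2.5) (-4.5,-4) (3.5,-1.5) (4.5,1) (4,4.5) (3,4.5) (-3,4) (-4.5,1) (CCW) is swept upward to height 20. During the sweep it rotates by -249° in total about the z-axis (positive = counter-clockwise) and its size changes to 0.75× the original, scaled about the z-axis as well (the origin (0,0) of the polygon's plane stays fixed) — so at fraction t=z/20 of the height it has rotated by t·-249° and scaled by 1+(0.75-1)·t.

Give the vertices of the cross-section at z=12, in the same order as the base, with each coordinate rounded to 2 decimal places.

Cross-section at z=12: (2.58,3.99) (1.56,4.87) (-3.21,-0.42) (-2.86,-2.68) (-0.98,-5.02) (-0.25,-4.59) (3.93,-1.63) (3.73,1.22)

t = z/height = 12/20 = 0.6
s = 1 + (scale-1)·z/height = 1 + (0.75-1)·12/20 = 0.850000
θ = twist·z/height = -249°·12/20 = -149.4000° = -2.607522 rad
cos θ = -0.860742, sin θ = -0.509041 (intermediates below are computed at full precision and shown rounded to 5 d.p.)
v1: (-5,-2.5) → rotate → (3.03111,4.69706) → ×s → (2.57644,3.99250) → (2.58,3.99)
v2: (-4.5,-4) → rotate → (1.83717,5.73365) → ×s → (1.56160,4.87361) → (1.56,4.87)
v3: (3.5,-1.5) → rotate → (-3.77616,-0.49053) → ×s → (-3.20974,-0.41695) → (-3.21,-0.42)
v4: (4.5,1) → rotate → (-3.36430,-3.15143) → ×s → (-2.85965,-2.67871) → (-2.86,-2.68)
v5: (4,4.5) → rotate → (-1.15228,-5.90950) → ×s → (-0.97944,-5.02308) → (-0.98,-5.02)
v6: (3,4.5) → rotate → (-0.29154,-5.40046) → ×s → (-0.24781,-4.59039) → (-0.25,-4.59)
v7: (-3,4) → rotate → (4.61839,-1.91584) → ×s → (3.92563,-1.62847) → (3.93,-1.63)
v8: (-4.5,1) → rotate → (4.38238,1.42994) → ×s → (3.72502,1.21545) → (3.73,1.22)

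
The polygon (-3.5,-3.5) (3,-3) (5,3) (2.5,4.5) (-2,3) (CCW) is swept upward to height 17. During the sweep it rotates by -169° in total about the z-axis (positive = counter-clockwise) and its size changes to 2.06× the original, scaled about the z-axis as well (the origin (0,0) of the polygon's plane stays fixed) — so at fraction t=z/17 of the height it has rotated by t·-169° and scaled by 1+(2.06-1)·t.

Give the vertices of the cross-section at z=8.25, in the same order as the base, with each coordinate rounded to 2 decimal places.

Cross-section at z=8.25: (-5.99,4.51) (-3.87,-5.13) (5.55,-6.87) (7.27,-2.80) (4.08,3.63)

t = z/height = 8.25/17 = 0.485294
s = 1 + (scale-1)·z/height = 1 + (2.06-1)·8.25/17 = 1.514412
θ = twist·z/height = -169°·8.25/17 = -82.0147° = -1.431427 rad
cos θ = 0.138919, sin θ = -0.990304 (intermediates below are computed at full precision and shown rounded to 5 d.p.)
v1: (-3.5,-3.5) → rotate → (-3.95228,2.97985) → ×s → (-5.98538,4.51272) → (-5.99,4.51)
v2: (3,-3) → rotate → (-2.55415,-3.38767) → ×s → (-3.86804,-5.13032) → (-3.87,-5.13)
v3: (5,3) → rotate → (3.66551,-4.53476) → ×s → (5.55109,-6.86750) → (5.55,-6.87)
v4: (2.5,4.5) → rotate → (4.80366,-1.85062) → ×s → (7.27473,-2.80261) → (7.27,-2.80)
v5: (-2,3) → rotate → (2.69307,2.39736) → ×s → (4.07842,3.63060) → (4.08,3.63)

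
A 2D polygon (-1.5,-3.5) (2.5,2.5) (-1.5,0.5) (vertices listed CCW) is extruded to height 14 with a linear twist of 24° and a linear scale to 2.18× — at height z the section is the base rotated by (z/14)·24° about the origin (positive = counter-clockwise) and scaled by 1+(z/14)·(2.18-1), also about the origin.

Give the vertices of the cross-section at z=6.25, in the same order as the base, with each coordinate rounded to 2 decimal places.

Cross-section at z=6.25: (-1.26,-5.68) (3.04,4.46) (-2.39,0.32)

t = z/height = 6.25/14 = 0.446429
s = 1 + (scale-1)·z/height = 1 + (2.18-1)·6.25/14 = 1.526786
θ = twist·z/height = 24°·6.25/14 = 10.7143° = 0.187000 rad
cos θ = 0.982566, sin θ = 0.185912 (intermediates below are computed at full precision and shown rounded to 5 d.p.)
v1: (-1.5,-3.5) → rotate → (-0.82316,-3.71785) → ×s → (-1.25679,-5.67636) → (-1.26,-5.68)
v2: (2.5,2.5) → rotate → (1.99164,2.92120) → ×s → (3.04080,4.46004) → (3.04,4.46)
v3: (-1.5,0.5) → rotate → (-1.56681,0.21242) → ×s → (-2.39218,0.32431) → (-2.39,0.32)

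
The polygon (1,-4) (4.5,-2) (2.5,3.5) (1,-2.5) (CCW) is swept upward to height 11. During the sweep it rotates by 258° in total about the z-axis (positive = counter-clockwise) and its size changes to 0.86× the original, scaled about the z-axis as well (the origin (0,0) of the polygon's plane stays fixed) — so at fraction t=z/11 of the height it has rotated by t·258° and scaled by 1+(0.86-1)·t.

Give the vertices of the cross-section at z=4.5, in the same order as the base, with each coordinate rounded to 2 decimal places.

Cross-section at z=4.5: (3.38,1.92) (0.68,4.59) (-3.81,1.39) (2.02,1.54)

t = z/height = 4.5/11 = 0.409091
s = 1 + (scale-1)·z/height = 1 + (0.86-1)·4.5/11 = 0.942727
θ = twist·z/height = 258°·4.5/11 = 105.5455° = 1.842116 rad
cos θ = -0.268003, sin θ = 0.963418 (intermediates below are computed at full precision and shown rounded to 5 d.p.)
v1: (1,-4) → rotate → (3.58567,2.03543) → ×s → (3.38031,1.91885) → (3.38,1.92)
v2: (4.5,-2) → rotate → (0.72082,4.87139) → ×s → (0.67954,4.59239) → (0.68,4.59)
v3: (2.5,3.5) → rotate → (-4.04197,1.47054) → ×s → (-3.81048,1.38631) → (-3.81,1.39)
v4: (1,-2.5) → rotate → (2.14054,1.63343) → ×s → (2.01795,1.53987) → (2.02,1.54)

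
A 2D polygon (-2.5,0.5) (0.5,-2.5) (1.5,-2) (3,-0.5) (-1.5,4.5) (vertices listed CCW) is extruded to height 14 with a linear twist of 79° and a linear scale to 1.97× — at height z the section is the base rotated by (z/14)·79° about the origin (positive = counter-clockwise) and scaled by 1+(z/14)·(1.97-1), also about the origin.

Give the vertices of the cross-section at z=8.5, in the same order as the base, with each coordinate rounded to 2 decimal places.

t = z/height = 8.5/14 = 0.607143
s = 1 + (scale-1)·z/height = 1 + (1.97-1)·8.5/14 = 1.588929
θ = twist·z/height = 79°·8.5/14 = 47.9643° = 0.837135 rad
cos θ = 0.669594, sin θ = 0.742728 (intermediates below are computed at full precision and shown rounded to 5 d.p.)
v1: (-2.5,0.5) → rotate → (-2.04535,-1.52202) → ×s → (-3.24991,-2.41838) → (-3.25,-2.42)
v2: (0.5,-2.5) → rotate → (2.19162,-1.30262) → ×s → (3.48232,-2.06977) → (3.48,-2.07)
v3: (1.5,-2) → rotate → (2.48985,-0.22510) → ×s → (3.95619,-0.35766) → (3.96,-0.36)
v4: (3,-0.5) → rotate → (2.38014,1.89339) → ×s → (3.78188,3.00845) → (3.78,3.01)
v5: (-1.5,4.5) → rotate → (-4.34666,1.89908) → ×s → (-6.90654,3.01750) → (-6.91,3.02)

Cross-section at z=8.5: (-3.25,-2.42) (3.48,-2.07) (3.96,-0.36) (3.78,3.01) (-6.91,3.02)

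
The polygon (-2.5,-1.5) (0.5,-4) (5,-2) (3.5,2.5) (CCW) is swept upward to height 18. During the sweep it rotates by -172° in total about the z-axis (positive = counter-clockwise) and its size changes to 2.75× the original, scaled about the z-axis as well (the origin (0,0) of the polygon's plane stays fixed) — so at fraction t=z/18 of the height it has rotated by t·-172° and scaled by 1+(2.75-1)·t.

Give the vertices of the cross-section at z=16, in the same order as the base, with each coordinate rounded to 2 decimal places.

Cross-section at z=16: (3.94,6.32) (-5.80,8.52) (-13.70,-1.27) (-5.05,-9.76)

t = z/height = 16/18 = 0.888889
s = 1 + (scale-1)·z/height = 1 + (2.75-1)·16/18 = 2.555556
θ = twist·z/height = -172°·16/18 = -152.8889° = -2.668415 rad
cos θ = -0.890124, sin θ = -0.455718 (intermediates below are computed at full precision and shown rounded to 5 d.p.)
v1: (-2.5,-1.5) → rotate → (1.54173,2.47448) → ×s → (3.93999,6.32367) → (3.94,6.32)
v2: (0.5,-4) → rotate → (-2.26793,3.33264) → ×s → (-5.79583,8.51674) → (-5.80,8.52)
v3: (5,-2) → rotate → (-5.36206,-0.49834) → ×s → (-13.70304,-1.27353) → (-13.70,-1.27)
v4: (3.5,2.5) → rotate → (-1.97614,-3.82032) → ×s → (-5.05014,-9.76305) → (-5.05,-9.76)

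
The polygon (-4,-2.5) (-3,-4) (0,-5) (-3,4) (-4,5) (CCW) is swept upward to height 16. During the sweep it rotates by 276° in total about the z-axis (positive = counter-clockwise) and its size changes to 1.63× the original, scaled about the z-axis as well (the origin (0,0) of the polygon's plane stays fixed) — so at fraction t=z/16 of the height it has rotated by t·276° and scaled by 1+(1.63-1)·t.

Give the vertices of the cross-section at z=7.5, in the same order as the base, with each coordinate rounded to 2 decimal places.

Cross-section at z=7.5: (5.79,-1.95) (6.47,0.28) (5.01,4.11) (-1.54,-6.29) (-1.72,-8.11)

t = z/height = 7.5/16 = 0.46875
s = 1 + (scale-1)·z/height = 1 + (1.63-1)·7.5/16 = 1.295313
θ = twist·z/height = 276°·7.5/16 = 129.3750° = 2.258020 rad
cos θ = -0.634393, sin θ = 0.773010 (intermediates below are computed at full precision and shown rounded to 5 d.p.)
v1: (-4,-2.5) → rotate → (4.47010,-1.50606) → ×s → (5.79018,-1.95082) → (5.79,-1.95)
v2: (-3,-4) → rotate → (4.99522,0.21854) → ×s → (6.47037,0.28308) → (6.47,0.28)
v3: (0,-5) → rotate → (3.86505,3.17197) → ×s → (5.00645,4.10869) → (5.01,4.11)
v4: (-3,4) → rotate → (-1.18886,-4.85660) → ×s → (-1.53995,-6.29082) → (-1.54,-6.29)
v5: (-4,5) → rotate → (-1.32748,-6.26401) → ×s → (-1.71950,-8.11385) → (-1.72,-8.11)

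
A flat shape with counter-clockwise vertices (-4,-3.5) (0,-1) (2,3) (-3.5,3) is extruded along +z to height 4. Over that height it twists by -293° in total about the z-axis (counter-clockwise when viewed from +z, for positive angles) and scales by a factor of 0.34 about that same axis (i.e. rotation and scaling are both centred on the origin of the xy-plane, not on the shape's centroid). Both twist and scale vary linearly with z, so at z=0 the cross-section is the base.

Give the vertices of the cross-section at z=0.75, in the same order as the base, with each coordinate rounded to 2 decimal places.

t = z/height = 0.75/4 = 0.1875
s = 1 + (scale-1)·z/height = 1 + (0.34-1)·0.75/4 = 0.876250
θ = twist·z/height = -293°·0.75/4 = -54.9375° = -0.958840 rad
cos θ = 0.574470, sin θ = -0.818526 (intermediates below are computed at full precision and shown rounded to 5 d.p.)
v1: (-4,-3.5) → rotate → (-5.16272,1.26346) → ×s → (-4.52383,1.10711) → (-4.52,1.11)
v2: (0,-1) → rotate → (-0.81853,-0.57447) → ×s → (-0.71723,-0.50338) → (-0.72,-0.50)
v3: (2,3) → rotate → (3.60452,0.08636) → ×s → (3.15846,0.07567) → (3.16,0.08)
v4: (-3.5,3) → rotate → (0.44493,4.58825) → ×s → (0.38987,4.02045) → (0.39,4.02)

Cross-section at z=0.75: (-4.52,1.11) (-0.72,-0.50) (3.16,0.08) (0.39,4.02)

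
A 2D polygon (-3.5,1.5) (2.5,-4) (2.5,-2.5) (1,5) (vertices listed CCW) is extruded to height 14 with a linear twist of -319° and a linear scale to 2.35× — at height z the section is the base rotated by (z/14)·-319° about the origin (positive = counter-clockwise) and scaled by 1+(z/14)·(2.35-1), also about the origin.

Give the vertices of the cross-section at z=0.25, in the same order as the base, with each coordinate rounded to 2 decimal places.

Cross-section at z=0.25: (-3.41,1.88) (2.14,-4.33) (2.29,-2.80) (1.53,4.99)

t = z/height = 0.25/14 = 0.0178571
s = 1 + (scale-1)·z/height = 1 + (2.35-1)·0.25/14 = 1.024107
θ = twist·z/height = -319°·0.25/14 = -5.6964° = -0.099421 rad
cos θ = 0.995062, sin θ = -0.099258 (intermediates below are computed at full precision and shown rounded to 5 d.p.)
v1: (-3.5,1.5) → rotate → (-3.33383,1.83999) → ×s → (-3.41420,1.88435) → (-3.41,1.88)
v2: (2.5,-4) → rotate → (2.09062,-4.22839) → ×s → (2.14102,-4.33033) → (2.14,-4.33)
v3: (2.5,-2.5) → rotate → (2.23951,-2.73580) → ×s → (2.29350,-2.80175) → (2.29,-2.80)
v4: (1,5) → rotate → (1.49135,4.87605) → ×s → (1.52730,4.99360) → (1.53,4.99)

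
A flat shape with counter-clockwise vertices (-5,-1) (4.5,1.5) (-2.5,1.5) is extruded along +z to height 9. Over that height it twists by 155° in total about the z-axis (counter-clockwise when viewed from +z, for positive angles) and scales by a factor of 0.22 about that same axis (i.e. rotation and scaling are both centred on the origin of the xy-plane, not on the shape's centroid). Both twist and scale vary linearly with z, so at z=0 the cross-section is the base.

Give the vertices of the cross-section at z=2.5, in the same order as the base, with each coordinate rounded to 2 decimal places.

Cross-section at z=2.5: (-2.33,-3.25) (1.77,3.27) (-2.23,-0.48)

t = z/height = 2.5/9 = 0.277778
s = 1 + (scale-1)·z/height = 1 + (0.22-1)·2.5/9 = 0.783333
θ = twist·z/height = 155°·2.5/9 = 43.0556° = 0.751461 rad
cos θ = 0.730692, sin θ = 0.682707 (intermediates below are computed at full precision and shown rounded to 5 d.p.)
v1: (-5,-1) → rotate → (-2.97075,-4.14423) → ×s → (-2.32709,-3.24631) → (-2.33,-3.25)
v2: (4.5,1.5) → rotate → (2.26405,4.16822) → ×s → (1.77351,3.26511) → (1.77,3.27)
v3: (-2.5,1.5) → rotate → (-2.85079,-0.61073) → ×s → (-2.23312,-0.47841) → (-2.23,-0.48)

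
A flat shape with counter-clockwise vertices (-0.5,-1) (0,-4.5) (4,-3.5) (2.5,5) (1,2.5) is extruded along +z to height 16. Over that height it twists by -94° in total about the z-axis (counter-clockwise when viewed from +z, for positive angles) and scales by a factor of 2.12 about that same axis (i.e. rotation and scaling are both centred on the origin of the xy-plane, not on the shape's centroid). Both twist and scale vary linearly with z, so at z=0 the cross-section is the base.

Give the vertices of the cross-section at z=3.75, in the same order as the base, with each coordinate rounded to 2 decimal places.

Cross-section at z=3.75: (-1.06,-0.93) (-2.13,-5.27) (3.02,-5.99) (5.29,4.67) (2.35,2.45)

t = z/height = 3.75/16 = 0.234375
s = 1 + (scale-1)·z/height = 1 + (2.12-1)·3.75/16 = 1.262500
θ = twist·z/height = -94°·3.75/16 = -22.0313° = -0.384518 rad
cos θ = 0.926979, sin θ = -0.375112 (intermediates below are computed at full precision and shown rounded to 5 d.p.)
v1: (-0.5,-1) → rotate → (-0.83860,-0.73942) → ×s → (-1.05873,-0.93352) → (-1.06,-0.93)
v2: (0,-4.5) → rotate → (-1.68801,-4.17141) → ×s → (-2.13111,-5.26640) → (-2.13,-5.27)
v3: (4,-3.5) → rotate → (2.39502,-4.74488) → ×s → (3.02372,-5.99041) → (3.02,-5.99)
v4: (2.5,5) → rotate → (4.19301,3.69712) → ×s → (5.29367,4.66761) → (5.29,4.67)
v5: (1,2.5) → rotate → (1.86476,1.94234) → ×s → (2.35426,2.45220) → (2.35,2.45)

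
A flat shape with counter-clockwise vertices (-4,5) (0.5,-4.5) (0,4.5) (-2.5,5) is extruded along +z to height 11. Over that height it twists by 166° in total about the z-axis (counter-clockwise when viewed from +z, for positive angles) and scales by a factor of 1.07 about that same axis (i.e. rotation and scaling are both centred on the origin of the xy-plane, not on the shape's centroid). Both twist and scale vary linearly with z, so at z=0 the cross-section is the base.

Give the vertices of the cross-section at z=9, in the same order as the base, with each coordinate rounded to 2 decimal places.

Cross-section at z=9: (-0.65,-6.74) (2.94,3.78) (-3.32,-3.41) (-1.79,-5.63)

t = z/height = 9/11 = 0.818182
s = 1 + (scale-1)·z/height = 1 + (1.07-1)·9/11 = 1.057273
θ = twist·z/height = 166°·9/11 = 135.8182° = 2.370474 rad
cos θ = -0.717132, sin θ = 0.696938 (intermediates below are computed at full precision and shown rounded to 5 d.p.)
v1: (-4,5) → rotate → (-0.61616,-6.37341) → ×s → (-0.65145,-6.73843) → (-0.65,-6.74)
v2: (0.5,-4.5) → rotate → (2.77765,3.57556) → ×s → (2.93674,3.78034) → (2.94,3.78)
v3: (0,4.5) → rotate → (-3.13622,-3.22709) → ×s → (-3.31584,-3.41192) → (-3.32,-3.41)
v4: (-2.5,5) → rotate → (-1.69186,-5.32800) → ×s → (-1.78876,-5.63315) → (-1.79,-5.63)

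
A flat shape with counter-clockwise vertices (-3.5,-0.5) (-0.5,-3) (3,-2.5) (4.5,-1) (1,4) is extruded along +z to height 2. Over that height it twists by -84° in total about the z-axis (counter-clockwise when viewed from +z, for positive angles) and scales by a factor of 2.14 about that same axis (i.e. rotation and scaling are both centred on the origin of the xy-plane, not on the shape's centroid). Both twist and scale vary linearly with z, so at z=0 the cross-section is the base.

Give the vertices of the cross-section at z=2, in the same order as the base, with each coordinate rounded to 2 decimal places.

t = z/height = 2/2 = 1
s = 1 + (scale-1)·z/height = 1 + (2.14-1)·2/2 = 2.140000
θ = twist·z/height = -84°·2/2 = -84.0000° = -1.466077 rad
cos θ = 0.104528, sin θ = -0.994522 (intermediates below are computed at full precision and shown rounded to 5 d.p.)
v1: (-3.5,-0.5) → rotate → (-0.86311,3.42856) → ×s → (-1.84706,7.33712) → (-1.85,7.34)
v2: (-0.5,-3) → rotate → (-3.03583,0.18368) → ×s → (-6.49668,0.39307) → (-6.50,0.39)
v3: (3,-2.5) → rotate → (-2.17272,-3.24489) → ×s → (-4.64962,-6.94406) → (-4.65,-6.94)
v4: (4.5,-1) → rotate → (-0.52414,-4.57988) → ×s → (-1.12167,-9.80094) → (-1.12,-9.80)
v5: (1,4) → rotate → (4.08262,-0.57641) → ×s → (8.73680,-1.23351) → (8.74,-1.23)

Cross-section at z=2: (-1.85,7.34) (-6.50,0.39) (-4.65,-6.94) (-1.12,-9.80) (8.74,-1.23)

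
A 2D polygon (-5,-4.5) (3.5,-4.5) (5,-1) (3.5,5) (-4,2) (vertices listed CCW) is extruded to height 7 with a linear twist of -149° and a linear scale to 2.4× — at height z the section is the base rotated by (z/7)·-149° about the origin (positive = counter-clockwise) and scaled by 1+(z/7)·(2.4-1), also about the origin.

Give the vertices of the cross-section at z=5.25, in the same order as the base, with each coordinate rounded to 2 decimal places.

Cross-section at z=5.25: (-4.77,12.94) (-11.23,-3.25) (-5.70,-8.76) (6.86,-10.46) (6.85,6.10)

t = z/height = 5.25/7 = 0.75
s = 1 + (scale-1)·z/height = 1 + (2.4-1)·5.25/7 = 2.050000
θ = twist·z/height = -149°·5.25/7 = -111.7500° = -1.950405 rad
cos θ = -0.370557, sin θ = -0.928810 (intermediates below are computed at full precision and shown rounded to 5 d.p.)
v1: (-5,-4.5) → rotate → (-2.32686,6.31156) → ×s → (-4.77005,12.93869) → (-4.77,12.94)
v2: (3.5,-4.5) → rotate → (-5.47659,-1.58332) → ×s → (-11.22702,-3.24582) → (-11.23,-3.25)
v3: (5,-1) → rotate → (-2.78160,-4.27349) → ×s → (-5.70227,-8.76066) → (-5.70,-8.76)
v4: (3.5,5) → rotate → (3.34710,-5.10362) → ×s → (6.86155,-10.46242) → (6.86,-10.46)
v5: (-4,2) → rotate → (3.33985,2.97412) → ×s → (6.84669,6.09695) → (6.85,6.10)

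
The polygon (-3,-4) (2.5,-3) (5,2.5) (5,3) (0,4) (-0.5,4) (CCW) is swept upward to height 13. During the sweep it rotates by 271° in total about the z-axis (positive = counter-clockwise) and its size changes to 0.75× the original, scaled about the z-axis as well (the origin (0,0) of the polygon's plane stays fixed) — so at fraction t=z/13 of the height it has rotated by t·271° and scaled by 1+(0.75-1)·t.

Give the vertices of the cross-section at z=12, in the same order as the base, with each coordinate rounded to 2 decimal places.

t = z/height = 12/13 = 0.923077
s = 1 + (scale-1)·z/height = 1 + (0.75-1)·12/13 = 0.769231
θ = twist·z/height = 271°·12/13 = 250.1538° = 4.366008 rad
cos θ = -0.339496, sin θ = -0.940608 (intermediates below are computed at full precision and shown rounded to 5 d.p.)
v1: (-3,-4) → rotate → (-2.74394,4.17981) → ×s → (-2.11073,3.21524) → (-2.11,3.22)
v2: (2.5,-3) → rotate → (-3.67056,-1.33303) → ×s → (-2.82351,-1.02541) → (-2.82,-1.03)
v3: (5,2.5) → rotate → (0.65404,-5.55178) → ×s → (0.50311,-4.27060) → (0.50,-4.27)
v4: (5,3) → rotate → (1.12434,-5.72153) → ×s → (0.86488,-4.40117) → (0.86,-4.40)
v5: (0,4) → rotate → (3.76243,-1.35798) → ×s → (2.89418,-1.04460) → (2.89,-1.04)
v6: (-0.5,4) → rotate → (3.93218,-0.88768) → ×s → (3.02475,-0.68283) → (3.02,-0.68)

Cross-section at z=12: (-2.11,3.22) (-2.82,-1.03) (0.50,-4.27) (0.86,-4.40) (2.89,-1.04) (3.02,-0.68)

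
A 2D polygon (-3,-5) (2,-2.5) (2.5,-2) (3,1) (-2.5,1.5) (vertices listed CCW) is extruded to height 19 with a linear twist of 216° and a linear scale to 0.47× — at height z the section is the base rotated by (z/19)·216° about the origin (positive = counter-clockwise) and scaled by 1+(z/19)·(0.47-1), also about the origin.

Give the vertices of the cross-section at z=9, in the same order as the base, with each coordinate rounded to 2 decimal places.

Cross-section at z=9: (4.14,-1.40) (1.51,1.86) (1.06,2.15) (-1.21,2.04) (-0.70,-2.07)

t = z/height = 9/19 = 0.473684
s = 1 + (scale-1)·z/height = 1 + (0.47-1)·9/19 = 0.748947
θ = twist·z/height = 216°·9/19 = 102.3158° = 1.785747 rad
cos θ = -0.213300, sin θ = 0.976987 (intermediates below are computed at full precision and shown rounded to 5 d.p.)
v1: (-3,-5) → rotate → (5.52483,-1.86446) → ×s → (4.13781,-1.39638) → (4.14,-1.40)
v2: (2,-2.5) → rotate → (2.01587,2.48722) → ×s → (1.50978,1.86280) → (1.51,1.86)
v3: (2.5,-2) → rotate → (1.42072,2.86907) → ×s → (1.06405,2.14878) → (1.06,2.15)
v4: (3,1) → rotate → (-1.61689,2.71766) → ×s → (-1.21096,2.03538) → (-1.21,2.04)
v5: (-2.5,1.5) → rotate → (-0.93223,-2.76242) → ×s → (-0.69819,-2.06890) → (-0.70,-2.07)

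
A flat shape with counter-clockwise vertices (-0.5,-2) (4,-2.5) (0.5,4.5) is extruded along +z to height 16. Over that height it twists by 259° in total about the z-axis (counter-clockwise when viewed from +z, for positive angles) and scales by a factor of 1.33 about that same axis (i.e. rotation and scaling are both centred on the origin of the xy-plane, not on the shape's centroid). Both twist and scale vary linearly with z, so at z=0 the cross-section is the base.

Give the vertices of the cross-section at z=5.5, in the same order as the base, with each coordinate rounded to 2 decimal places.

Cross-section at z=5.5: (2.22,-0.59) (2.86,4.41) (-5.00,0.64)

t = z/height = 5.5/16 = 0.34375
s = 1 + (scale-1)·z/height = 1 + (1.33-1)·5.5/16 = 1.113438
θ = twist·z/height = 259°·5.5/16 = 89.0313° = 1.553888 rad
cos θ = 0.016907, sin θ = 0.999857 (intermediates below are computed at full precision and shown rounded to 5 d.p.)
v1: (-0.5,-2) → rotate → (1.99126,-0.53374) → ×s → (2.21714,-0.59429) → (2.22,-0.59)
v2: (4,-2.5) → rotate → (2.56727,3.95716) → ×s → (2.85850,4.40605) → (2.86,4.41)
v3: (0.5,4.5) → rotate → (-4.49090,0.57601) → ×s → (-5.00034,0.64135) → (-5.00,0.64)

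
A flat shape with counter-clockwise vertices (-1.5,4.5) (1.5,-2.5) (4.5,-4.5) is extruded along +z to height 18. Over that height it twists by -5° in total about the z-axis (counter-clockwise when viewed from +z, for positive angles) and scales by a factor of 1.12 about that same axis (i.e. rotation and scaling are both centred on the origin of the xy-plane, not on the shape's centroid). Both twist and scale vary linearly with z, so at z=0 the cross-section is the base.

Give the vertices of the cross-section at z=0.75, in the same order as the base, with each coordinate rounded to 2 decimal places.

t = z/height = 0.75/18 = 0.0416667
s = 1 + (scale-1)·z/height = 1 + (1.12-1)·0.75/18 = 1.005000
θ = twist·z/height = -5°·0.75/18 = -0.2083° = -0.003636 rad
cos θ = 0.999993, sin θ = -0.003636 (intermediates below are computed at full precision and shown rounded to 5 d.p.)
v1: (-1.5,4.5) → rotate → (-1.48363,4.50542) → ×s → (-1.49105,4.52795) → (-1.49,4.53)
v2: (1.5,-2.5) → rotate → (1.49090,-2.50544) → ×s → (1.49835,-2.51796) → (1.50,-2.52)
v3: (4.5,-4.5) → rotate → (4.48361,-4.51633) → ×s → (4.50603,-4.53891) → (4.51,-4.54)

Cross-section at z=0.75: (-1.49,4.53) (1.50,-2.52) (4.51,-4.54)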